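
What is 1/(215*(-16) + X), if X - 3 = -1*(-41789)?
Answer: 1/38352 ≈ 2.6074e-5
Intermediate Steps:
X = 41792 (X = 3 - 1*(-41789) = 3 + 41789 = 41792)
1/(215*(-16) + X) = 1/(215*(-16) + 41792) = 1/(-3440 + 41792) = 1/38352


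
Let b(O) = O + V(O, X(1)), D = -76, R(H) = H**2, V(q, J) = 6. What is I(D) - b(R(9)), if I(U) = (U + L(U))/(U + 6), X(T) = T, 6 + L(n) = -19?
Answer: -5989/70 ≈ -85.557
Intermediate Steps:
L(n) = -25 (L(n) = -6 - 19 = -25)
b(O) = 6 + O (b(O) = O + 6 = 6 + O)
I(U) = (-25 + U)/(6 + U) (I(U) = (U - 25)/(U + 6) = (-25 + U)/(6 + U))
I(D) - b(R(9)) = (-25 - 76)/(6 - 76) - (6 + 9**2) = -101/(-70) - (6 + 81) = -1/70*(-101) - 1*87 = 101/70 - 87 = -5989/70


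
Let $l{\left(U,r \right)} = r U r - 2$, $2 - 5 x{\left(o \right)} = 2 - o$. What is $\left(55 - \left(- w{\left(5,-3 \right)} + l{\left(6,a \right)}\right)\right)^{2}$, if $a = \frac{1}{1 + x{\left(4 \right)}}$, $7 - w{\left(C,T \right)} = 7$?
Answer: $\frac{2217121}{729} \approx 3041.3$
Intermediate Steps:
$w{\left(C,T \right)} = 0$ ($w{\left(C,T \right)} = 7 - 7 = 0$)
$x{\left(o \right)} = \frac{o}{5}$ ($x{\left(o \right)} = \frac{2}{5} - \frac{2 - o}{5} = \frac{2}{5} + \left(- \frac{2}{5} + \frac{o}{5}\right) = \frac{o}{5}$)
$a = \frac{5}{9}$ ($a = \frac{1}{1 + \frac{1}{5} \cdot 4} = \frac{1}{1 + \frac{4}{5}} = \frac{1}{\frac{9}{5}} = \frac{5}{9} \approx 0.55556$)
$l{\left(U,r \right)} = -2 + U r^{2}$ ($l{\left(U,r \right)} = U r r - 2 = U r^{2} - 2 = -2 + U r^{2}$)
$\left(55 - \left(- w{\left(5,-3 \right)} + l{\left(6,a \right)}\right)\right)^{2} = \left(55 + \left(0 - \left(-2 + 6 \left(\frac{5}{9}\right)^{2}\right)\right)\right)^{2} = \left(55 + \left(0 - \left(-2 + 6 \cdot \frac{25}{81}\right)\right)\right)^{2} = \left(55 + \left(0 - \left(-2 + \frac{50}{27}\right)\right)\right)^{2} = \left(55 + \left(0 - - \frac{4}{27}\right)\right)^{2} = \left(55 + \left(0 + \frac{4}{27}\right)\right)^{2} = \left(55 + \frac{4}{27}\right)^{2} = \left(\frac{1489}{27}\right)^{2} = \frac{2217121}{729}$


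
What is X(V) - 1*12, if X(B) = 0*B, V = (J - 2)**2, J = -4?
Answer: -12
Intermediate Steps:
V = 36 (V = (-4 - 2)**2 = (-6)**2 = 36)
X(B) = 0
X(V) - 1*12 = 0 - 1*12 = 0 - 12 = -12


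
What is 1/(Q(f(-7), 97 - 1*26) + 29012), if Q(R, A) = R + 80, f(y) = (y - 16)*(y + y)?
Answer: 1/29414 ≈ 3.3997e-5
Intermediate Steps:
f(y) = 2*y*(-16 + y) (f(y) = (-16 + y)*(2*y) = 2*y*(-16 + y))
Q(R, A) = 80 + R
1/(Q(f(-7), 97 - 1*26) + 29012) = 1/((80 + 2*(-7)*(-16 - 7)) + 29012) = 1/((80 + 2*(-7)*(-23)) + 29012) = 1/((80 + 322) + 29012) = 1/(402 + 29012) = 1/29414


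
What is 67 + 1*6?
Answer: 73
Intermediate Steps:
67 + 1*6 = 67 + 6 = 73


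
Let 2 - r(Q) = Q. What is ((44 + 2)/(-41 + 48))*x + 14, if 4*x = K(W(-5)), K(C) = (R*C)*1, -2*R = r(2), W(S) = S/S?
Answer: 14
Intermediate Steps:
r(Q) = 2 - Q
W(S) = 1
R = 0 (R = -(2 - 1*2)/2 = -(2 - 2)/2 = -1/2*0 = 0)
K(C) = 0 (K(C) = (0*C)*1 = 0*1 = 0)
x = 0 (x = (1/4)*0 = 0)
((44 + 2)/(-41 + 48))*x + 14 = ((44 + 2)/(-41 + 48))*0 + 14 = (46/7)*0 + 14 = 0 + 14 = 14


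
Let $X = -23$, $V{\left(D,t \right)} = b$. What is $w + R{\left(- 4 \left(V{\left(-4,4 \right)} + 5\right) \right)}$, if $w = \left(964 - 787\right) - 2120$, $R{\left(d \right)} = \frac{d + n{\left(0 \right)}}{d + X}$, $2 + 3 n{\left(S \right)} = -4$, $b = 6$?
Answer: $- \frac{130135}{67} \approx -1942.3$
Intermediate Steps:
$V{\left(D,t \right)} = 6$
$n{\left(S \right)} = -2$ ($n{\left(S \right)} = - \frac{2}{3} + \frac{1}{3} \left(-4\right) = - \frac{2}{3} - \frac{4}{3} = -2$)
$R{\left(d \right)} = \frac{-2 + d}{-23 + d}$ ($R{\left(d \right)} = \frac{d - 2}{d - 23} = \frac{-2 + d}{-23 + d}$)
$w = -1943$ ($w = 177 - 2120 = -1943$)
$w + R{\left(- 4 \left(V{\left(-4,4 \right)} + 5\right) \right)} = -1943 + \frac{-2 - 4 \left(6 + 5\right)}{-23 - 4 \left(6 + 5\right)} = -1943 + \frac{-2 - 44}{-23 - 44} = -1943 + \frac{1}{-67} \left(-46\right) = -1943 - - \frac{46}{67} = -1943 + \frac{46}{67} = - \frac{130135}{67}$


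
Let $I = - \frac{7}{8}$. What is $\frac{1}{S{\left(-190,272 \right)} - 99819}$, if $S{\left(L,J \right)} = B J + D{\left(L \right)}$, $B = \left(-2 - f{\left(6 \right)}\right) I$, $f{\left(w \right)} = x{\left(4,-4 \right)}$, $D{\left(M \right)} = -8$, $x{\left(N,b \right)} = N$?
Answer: $- \frac{1}{98399} \approx -1.0163 \cdot 10^{-5}$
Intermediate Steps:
$I = - \frac{7}{8}$ ($I = \left(-7\right) \frac{1}{8} = - \frac{7}{8} \approx -0.875$)
$f{\left(w \right)} = 4$
$B = \frac{21}{4}$ ($B = \left(-2 - 4\right) \left(- \frac{7}{8}\right) = \left(-6\right) \left(- \frac{7}{8}\right) = \frac{21}{4} \approx 5.25$)
$S{\left(L,J \right)} = -8 + \frac{21 J}{4}$ ($S{\left(L,J \right)} = \frac{21 J}{4} - 8 = -8 + \frac{21 J}{4}$)
$\frac{1}{S{\left(-190,272 \right)} - 99819} = \frac{1}{\left(-8 + \frac{21}{4} \cdot 272\right) - 99819} = \frac{1}{\left(-8 + 1428\right) - 99819} = \frac{1}{1420 - 99819} = \frac{1}{-98399} = - \frac{1}{98399}$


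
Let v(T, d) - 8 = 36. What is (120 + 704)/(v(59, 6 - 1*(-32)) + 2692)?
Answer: 103/342 ≈ 0.30117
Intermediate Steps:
v(T, d) = 44 (v(T, d) = 8 + 36 = 44)
(120 + 704)/(v(59, 6 - 1*(-32)) + 2692) = (120 + 704)/(44 + 2692) = 824/2736 = 824*(1/2736) = 103/342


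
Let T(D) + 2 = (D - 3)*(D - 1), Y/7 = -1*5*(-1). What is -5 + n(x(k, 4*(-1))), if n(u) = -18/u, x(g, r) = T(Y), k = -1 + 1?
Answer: -908/181 ≈ -5.0166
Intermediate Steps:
k = 0
Y = 35 (Y = 7*(-1*5*(-1)) = 7*(-5*(-1)) = 7*5 = 35)
T(D) = -2 + (-1 + D)*(-3 + D) (T(D) = -2 + (D - 3)*(D - 1) = -2 + (-3 + D)*(-1 + D) = -2 + (-1 + D)*(-3 + D))
x(g, r) = 1086 (x(g, r) = 1 + 35² - 4*35 = 1 + 1225 - 140 = 1086)
-5 + n(x(k, 4*(-1))) = -5 - 18/1086 = -5 - 18*1/1086 = -5 - 3/181 = -908/181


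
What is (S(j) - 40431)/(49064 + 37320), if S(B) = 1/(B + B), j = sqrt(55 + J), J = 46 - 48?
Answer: -40431/86384 + sqrt(53)/9156704 ≈ -0.46804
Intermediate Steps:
J = -2
j = sqrt(53) (j = sqrt(55 - 2) = sqrt(53) ≈ 7.2801)
S(B) = 1/(2*B)
(S(j) - 40431)/(49064 + 37320) = (1/(2*(sqrt(53))) - 40431)/(49064 + 37320) = ((sqrt(53)/53)/2 - 40431)/86384 = (sqrt(53)/106 - 40431)*(1/86384) = (-40431 + sqrt(53)/106)*(1/86384) = -40431/86384 + sqrt(53)/9156704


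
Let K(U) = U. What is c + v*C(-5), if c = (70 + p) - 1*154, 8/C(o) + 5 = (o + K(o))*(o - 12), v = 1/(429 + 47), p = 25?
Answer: -1158463/19635 ≈ -59.000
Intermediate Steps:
v = 1/476 ≈ 0.0021008
C(o) = 8/(-5 + 2*o*(-12 + o)) (C(o) = 8/(-5 + (o + o)*(o - 12)) = 8/(-5 + (2*o)*(-12 + o)) = 8/(-5 + 2*o*(-12 + o)))
c = -59 (c = (70 + 25) - 1*154 = 95 - 154 = -59)
c + v*C(-5) = -59 + (8/(-5 - 24*(-5) + 2*(-5)²))/476 = -59 + (8/(-5 + 120 + 2*25))/476 = -59 + (8/(-5 + 120 + 50))/476 = -59 + (8/165)/476 = -59 + (8*(1/165))/476 = -59 + (1/476)*(8/165) = -59 + 2/19635 = -1158463/19635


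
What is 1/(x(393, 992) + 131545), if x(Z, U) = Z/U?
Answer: 992/130493033 ≈ 7.6019e-6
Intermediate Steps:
1/(x(393, 992) + 131545) = 1/(393/992 + 131545) = 1/(130493033/992) = 992/130493033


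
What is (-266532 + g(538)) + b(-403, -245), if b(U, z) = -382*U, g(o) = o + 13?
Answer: -112035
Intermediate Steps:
g(o) = 13 + o
(-266532 + g(538)) + b(-403, -245) = (-266532 + (13 + 538)) - 382*(-403) = (-266532 + 551) + 153946 = -265981 + 153946 = -112035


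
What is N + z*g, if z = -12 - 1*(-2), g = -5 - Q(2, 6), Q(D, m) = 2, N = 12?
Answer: 82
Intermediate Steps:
g = -7 (g = -5 - 1*2 = -5 - 2 = -7)
z = -10 (z = -12 + 2 = -10)
N + z*g = 12 - 10*(-7) = 12 + 70 = 82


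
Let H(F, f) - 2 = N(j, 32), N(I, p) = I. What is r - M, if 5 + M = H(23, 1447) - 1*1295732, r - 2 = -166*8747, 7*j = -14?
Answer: -156263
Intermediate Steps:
j = -2 (j = (1/7)*(-14) = -2)
H(F, f) = 0 (H(F, f) = 2 - 2 = 0)
r = -1452000 (r = 2 - 166*8747 = 2 - 1452002 = -1452000)
M = -1295737 (M = -5 + (0 - 1*1295732) = -5 + (0 - 1295732) = -5 - 1295732 = -1295737)
r - M = -1452000 - 1*(-1295737) = -1452000 + 1295737 = -156263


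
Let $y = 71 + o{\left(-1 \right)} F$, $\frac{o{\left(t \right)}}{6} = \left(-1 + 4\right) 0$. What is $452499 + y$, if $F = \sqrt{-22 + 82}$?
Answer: $452570$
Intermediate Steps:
$o{\left(t \right)} = 0$ ($o{\left(t \right)} = 6 \left(-1 + 4\right) 0 = 6 \cdot 3 \cdot 0 = 6 \cdot 0 = 0$)
$F = 2 \sqrt{15}$ ($F = \sqrt{60} = 2 \sqrt{15} \approx 7.746$)
$y = 71$ ($y = 71 + 0 \cdot 2 \sqrt{15} = 71 + 0 = 71$)
$452499 + y = 452499 + 71 = 452570$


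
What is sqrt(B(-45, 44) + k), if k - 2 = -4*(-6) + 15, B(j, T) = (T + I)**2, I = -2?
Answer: 19*sqrt(5) ≈ 42.485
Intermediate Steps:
B(j, T) = (-2 + T)**2 (B(j, T) = (T - 2)**2 = (-2 + T)**2)
k = 41 (k = 2 + (-4*(-6) + 15) = 2 + (24 + 15) = 2 + 39 = 41)
sqrt(B(-45, 44) + k) = sqrt((-2 + 44)**2 + 41) = sqrt(42**2 + 41) = sqrt(1764 + 41) = sqrt(1805) = 19*sqrt(5)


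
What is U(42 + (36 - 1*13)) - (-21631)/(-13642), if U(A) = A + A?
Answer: 1751829/13642 ≈ 128.41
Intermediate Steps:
U(A) = 2*A
U(42 + (36 - 1*13)) - (-21631)/(-13642) = 2*(42 + (36 - 1*13)) - (-21631)/(-13642) = 2*(42 + (36 - 13)) - (-21631)*(-1)/13642 = 2*(42 + 23) - 1*21631/13642 = 2*65 - 21631/13642 = 130 - 21631/13642 = 1751829/13642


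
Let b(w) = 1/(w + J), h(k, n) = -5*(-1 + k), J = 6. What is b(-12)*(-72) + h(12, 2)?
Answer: -43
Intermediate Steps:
h(k, n) = 5 - 5*k
b(w) = 1/(6 + w) (b(w) = 1/(w + 6) = 1/(6 + w))
b(-12)*(-72) + h(12, 2) = -72/(6 - 12) + (5 - 5*12) = -72/(-6) + (5 - 60) = -⅙*(-72) - 55 = 12 - 55 = -43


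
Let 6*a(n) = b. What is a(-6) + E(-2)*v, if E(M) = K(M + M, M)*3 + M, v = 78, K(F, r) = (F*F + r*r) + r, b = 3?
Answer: 8113/2 ≈ 4056.5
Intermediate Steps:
K(F, r) = r + F² + r² (K(F, r) = (F² + r²) + r = r + F² + r²)
a(n) = ½ (a(n) = (⅙)*3 = ½)
E(M) = 4*M + 15*M² (E(M) = (M + (M + M)² + M²)*3 + M = (M + (2*M)² + M²)*3 + M = (M + 4*M² + M²)*3 + M = (M + 5*M²)*3 + M = (3*M + 15*M²) + M = 4*M + 15*M²)
a(-6) + E(-2)*v = ½ - 2*(4 + 15*(-2))*78 = ½ - 2*(4 - 30)*78 = ½ - 2*(-26)*78 = ½ + 52*78 = ½ + 4056 = 8113/2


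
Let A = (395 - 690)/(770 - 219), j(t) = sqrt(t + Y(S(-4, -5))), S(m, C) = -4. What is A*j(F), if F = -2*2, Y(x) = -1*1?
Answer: -295*I*sqrt(5)/551 ≈ -1.1972*I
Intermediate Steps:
Y(x) = -1
F = -4
j(t) = sqrt(-1 + t) (j(t) = sqrt(t - 1) = sqrt(-1 + t))
A = -295/551 ≈ -0.53539
A*j(F) = -295*sqrt(-1 - 4)/551 = -295*I*sqrt(5)/551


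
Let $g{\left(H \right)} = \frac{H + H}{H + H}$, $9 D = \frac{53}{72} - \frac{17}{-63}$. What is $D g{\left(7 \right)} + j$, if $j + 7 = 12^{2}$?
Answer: $\frac{207313}{1512} \approx 137.11$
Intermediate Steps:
$j = 137$ ($j = -7 + 12^{2} = -7 + 144 = 137$)
$D = \frac{169}{1512}$ ($D = \frac{\frac{53}{72} - \frac{17}{-63}}{9} = \frac{53 \cdot \frac{1}{72} - - \frac{17}{63}}{9} = \frac{\frac{53}{72} + \frac{17}{63}}{9} = \frac{1}{9} \cdot \frac{169}{168} = \frac{169}{1512} \approx 0.11177$)
$g{\left(H \right)} = 1$ ($g{\left(H \right)} = \frac{2 H}{2 H} = 2 H \frac{1}{2 H} = 1$)
$D g{\left(7 \right)} + j = \frac{169}{1512} \cdot 1 + 137 = \frac{169}{1512} + 137 = \frac{207313}{1512}$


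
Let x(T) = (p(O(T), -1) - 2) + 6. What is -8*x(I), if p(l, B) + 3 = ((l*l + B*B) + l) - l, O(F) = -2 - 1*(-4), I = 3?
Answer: -48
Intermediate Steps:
O(F) = 2 (O(F) = -2 + 4 = 2)
p(l, B) = -3 + B² + l² (p(l, B) = -3 + (((l*l + B*B) + l) - l) = -3 + (((l² + B²) + l) - l) = -3 + (((B² + l²) + l) - l) = -3 + ((l + B² + l²) - l) = -3 + (B² + l²) = -3 + B² + l²)
x(T) = 6 (x(T) = ((-3 + (-1)² + 2²) - 2) + 6 = ((-3 + 1 + 4) - 2) + 6 = (2 - 2) + 6 = 0 + 6 = 6)
-8*x(I) = -8*6 = -48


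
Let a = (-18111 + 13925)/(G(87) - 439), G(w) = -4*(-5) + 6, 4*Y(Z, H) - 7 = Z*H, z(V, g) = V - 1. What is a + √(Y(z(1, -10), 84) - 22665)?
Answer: 598/59 + I*√90653/2 ≈ 10.136 + 150.54*I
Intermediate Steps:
z(V, g) = -1 + V
Y(Z, H) = 7/4 + H*Z/4 (Y(Z, H) = 7/4 + (Z*H)/4 = 7/4 + (H*Z)/4 = 7/4 + H*Z/4)
G(w) = 26 (G(w) = 20 + 6 = 26)
a = 598/59 (a = (-18111 + 13925)/(26 - 439) = -4186/(-413) = -4186*(-1/413) = 598/59 ≈ 10.136)
a + √(Y(z(1, -10), 84) - 22665) = 598/59 + √((7/4 + (¼)*84*(-1 + 1)) - 22665) = 598/59 + √((7/4 + (¼)*84*0) - 22665) = 598/59 + √((7/4 + 0) - 22665) = 598/59 + √(7/4 - 22665) = 598/59 + √(-90653/4) = 598/59 + I*√90653/2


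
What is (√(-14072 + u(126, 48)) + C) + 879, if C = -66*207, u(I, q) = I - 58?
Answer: -12783 + 6*I*√389 ≈ -12783.0 + 118.34*I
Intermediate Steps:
u(I, q) = -58 + I
C = -13662
(√(-14072 + u(126, 48)) + C) + 879 = (√(-14072 + (-58 + 126)) - 13662) + 879 = (√(-14072 + 68) - 13662) + 879 = (√(-14004) - 13662) + 879 = (6*I*√389 - 13662) + 879 = (-13662 + 6*I*√389) + 879 = -12783 + 6*I*√389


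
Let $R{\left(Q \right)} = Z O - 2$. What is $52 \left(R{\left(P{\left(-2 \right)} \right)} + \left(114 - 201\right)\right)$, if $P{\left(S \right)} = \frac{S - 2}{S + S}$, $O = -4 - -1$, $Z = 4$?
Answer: $-5252$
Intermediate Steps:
$O = -3$ ($O = -4 + 1 = -3$)
$P{\left(S \right)} = \frac{-2 + S}{2 S}$
$R{\left(Q \right)} = -14$ ($R{\left(Q \right)} = 4 \left(-3\right) - 2 = -12 - 2 = -14$)
$52 \left(R{\left(P{\left(-2 \right)} \right)} + \left(114 - 201\right)\right) = 52 \left(-14 + \left(114 - 201\right)\right) = 52 \left(-14 - 87\right) = 52 \left(-101\right) = -5252$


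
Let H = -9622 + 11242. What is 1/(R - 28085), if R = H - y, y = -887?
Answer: -1/25578 ≈ -3.9096e-5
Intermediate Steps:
H = 1620
R = 2507 (R = 1620 - 1*(-887) = 1620 + 887 = 2507)
1/(R - 28085) = 1/(2507 - 28085) = 1/(-25578) = -1/25578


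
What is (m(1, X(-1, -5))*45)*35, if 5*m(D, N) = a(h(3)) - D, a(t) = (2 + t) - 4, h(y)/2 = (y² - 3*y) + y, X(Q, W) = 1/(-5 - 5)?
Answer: 945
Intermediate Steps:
X(Q, W) = -⅒ (X(Q, W) = 1/(-10) = -⅒)
h(y) = -4*y + 2*y² (h(y) = 2*((y² - 3*y) + y) = 2*(y² - 2*y) = -4*y + 2*y²)
a(t) = -2 + t
m(D, N) = ⅘ - D/5 (m(D, N) = ((-2 + 2*3*(-2 + 3)) - D)/5 = ((-2 + 2*3*1) - D)/5 = ((-2 + 6) - D)/5 = (4 - D)/5 = ⅘ - D/5)
(m(1, X(-1, -5))*45)*35 = ((⅘ - ⅕*1)*45)*35 = ((⅘ - ⅕)*45)*35 = ((⅗)*45)*35 = 27*35 = 945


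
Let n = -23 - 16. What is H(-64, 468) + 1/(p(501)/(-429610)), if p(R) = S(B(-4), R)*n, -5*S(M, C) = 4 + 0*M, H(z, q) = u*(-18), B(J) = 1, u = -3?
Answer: -1069813/78 ≈ -13716.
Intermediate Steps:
n = -39
H(z, q) = 54 (H(z, q) = -3*(-18) = 54)
S(M, C) = -⅘ (S(M, C) = -(4 + 0*M)/5 = -(4 + 0)/5 = -⅕*4 = -⅘)
p(R) = 156/5 (p(R) = -⅘*(-39) = 156/5)
H(-64, 468) + 1/(p(501)/(-429610)) = 54 + 1/((156/5)/(-429610)) = 54 + 1/((156/5)*(-1/429610)) = 54 + 1/(-78/1074025) = 54 - 1074025/78 = -1069813/78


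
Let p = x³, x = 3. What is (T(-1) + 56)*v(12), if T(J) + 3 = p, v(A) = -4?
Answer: -320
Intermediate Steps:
p = 27 (p = 3³ = 27)
T(J) = 24 (T(J) = -3 + 27 = 24)
(T(-1) + 56)*v(12) = (24 + 56)*(-4) = 80*(-4) = -320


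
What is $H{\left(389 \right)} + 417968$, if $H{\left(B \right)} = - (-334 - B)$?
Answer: $418691$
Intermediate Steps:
$H{\left(B \right)} = 334 + B$
$H{\left(389 \right)} + 417968 = \left(334 + 389\right) + 417968 = 723 + 417968 = 418691$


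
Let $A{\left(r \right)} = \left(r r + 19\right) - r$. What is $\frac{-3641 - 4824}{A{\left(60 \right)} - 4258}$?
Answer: $\frac{8465}{699} \approx 12.11$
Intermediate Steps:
$A{\left(r \right)} = 19 + r^{2} - r$ ($A{\left(r \right)} = \left(r^{2} + 19\right) - r = \left(19 + r^{2}\right) - r = 19 + r^{2} - r$)
$\frac{-3641 - 4824}{A{\left(60 \right)} - 4258} = \frac{-3641 - 4824}{\left(19 + 60^{2} - 60\right) - 4258} = - \frac{8465}{\left(19 + 3600 - 60\right) - 4258} = - \frac{8465}{3559 - 4258} = - \frac{8465}{-699} = \left(-8465\right) \left(- \frac{1}{699}\right) = \frac{8465}{699}$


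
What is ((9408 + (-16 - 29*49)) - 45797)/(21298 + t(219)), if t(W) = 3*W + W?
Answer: -18913/11087 ≈ -1.7059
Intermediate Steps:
t(W) = 4*W
((9408 + (-16 - 29*49)) - 45797)/(21298 + t(219)) = ((9408 + (-16 - 29*49)) - 45797)/(21298 + 4*219) = ((9408 + (-16 - 1421)) - 45797)/(21298 + 876) = ((9408 - 1437) - 45797)/22174 = (7971 - 45797)*(1/22174) = -37826*1/22174 = -18913/11087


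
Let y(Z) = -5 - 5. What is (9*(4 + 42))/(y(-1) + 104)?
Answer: 207/47 ≈ 4.4043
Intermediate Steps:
y(Z) = -10
(9*(4 + 42))/(y(-1) + 104) = (9*(4 + 42))/(-10 + 104) = (9*46)/94 = 414*(1/94) = 207/47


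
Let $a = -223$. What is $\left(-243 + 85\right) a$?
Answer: $35234$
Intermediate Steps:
$\left(-243 + 85\right) a = \left(-243 + 85\right) \left(-223\right) = \left(-158\right) \left(-223\right) = 35234$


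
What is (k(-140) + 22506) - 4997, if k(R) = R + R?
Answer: 17229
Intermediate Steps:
k(R) = 2*R
(k(-140) + 22506) - 4997 = (2*(-140) + 22506) - 4997 = (-280 + 22506) - 4997 = 22226 - 4997 = 17229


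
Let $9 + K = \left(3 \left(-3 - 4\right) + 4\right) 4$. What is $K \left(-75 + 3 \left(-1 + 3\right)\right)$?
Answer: $5313$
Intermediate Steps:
$K = -77$ ($K = -9 + \left(3 \left(-3 - 4\right) + 4\right) 4 = -9 + \left(3 \left(-7\right) + 4\right) 4 = -9 + \left(-21 + 4\right) 4 = -9 - 68 = -77$)
$K \left(-75 + 3 \left(-1 + 3\right)\right) = - 77 \left(-75 + 3 \left(-1 + 3\right)\right) = - 77 \left(-75 + 3 \cdot 2\right) = - 77 \left(-75 + 6\right) = \left(-77\right) \left(-69\right) = 5313$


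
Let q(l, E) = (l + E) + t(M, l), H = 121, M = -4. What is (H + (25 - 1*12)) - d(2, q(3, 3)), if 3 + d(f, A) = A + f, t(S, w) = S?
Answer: 133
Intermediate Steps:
q(l, E) = -4 + E + l (q(l, E) = (l + E) - 4 = (E + l) - 4 = -4 + E + l)
d(f, A) = -3 + A + f (d(f, A) = -3 + (A + f) = -3 + A + f)
(H + (25 - 1*12)) - d(2, q(3, 3)) = (121 + (25 - 1*12)) - (-3 + (-4 + 3 + 3) + 2) = (121 + (25 - 12)) - (-3 + 2 + 2) = (121 + 13) - 1*1 = 134 - 1 = 133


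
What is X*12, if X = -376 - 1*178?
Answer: -6648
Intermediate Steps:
X = -554 (X = -376 - 178 = -554)
X*12 = -554*12 = -6648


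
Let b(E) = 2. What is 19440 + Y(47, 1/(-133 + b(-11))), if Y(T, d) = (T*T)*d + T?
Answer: 2550588/131 ≈ 19470.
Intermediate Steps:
Y(T, d) = T + d*T**2 (Y(T, d) = T**2*d + T = d*T**2 + T = T + d*T**2)
19440 + Y(47, 1/(-133 + b(-11))) = 19440 + 47*(1 + 47/(-133 + 2)) = 19440 + 47*(1 + 47/(-131)) = 19440 + 47*(1 + 47*(-1/131)) = 19440 + 47*(1 - 47/131) = 19440 + 47*(84/131) = 19440 + 3948/131 = 2550588/131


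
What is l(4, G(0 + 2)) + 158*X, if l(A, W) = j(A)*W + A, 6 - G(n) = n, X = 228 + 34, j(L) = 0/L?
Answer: 41400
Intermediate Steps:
j(L) = 0
X = 262
G(n) = 6 - n
l(A, W) = A (l(A, W) = 0*W + A = 0 + A = A)
l(4, G(0 + 2)) + 158*X = 4 + 158*262 = 4 + 41396 = 41400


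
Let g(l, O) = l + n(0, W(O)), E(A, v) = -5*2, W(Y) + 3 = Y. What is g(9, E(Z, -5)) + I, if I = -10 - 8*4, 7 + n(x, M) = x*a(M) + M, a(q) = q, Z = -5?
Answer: -53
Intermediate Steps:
W(Y) = -3 + Y
E(A, v) = -10
n(x, M) = -7 + M + M*x (n(x, M) = -7 + (x*M + M) = -7 + (M*x + M) = -7 + (M + M*x) = -7 + M + M*x)
I = -42 (I = -10 - 32 = -42)
g(l, O) = -10 + O + l (g(l, O) = l + (-7 + (-3 + O) + (-3 + O)*0) = l + (-7 + (-3 + O) + 0) = l + (-10 + O) = -10 + O + l)
g(9, E(Z, -5)) + I = (-10 - 10 + 9) - 42 = -11 - 42 = -53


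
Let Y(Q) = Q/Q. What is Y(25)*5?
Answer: 5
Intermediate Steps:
Y(Q) = 1
Y(25)*5 = 1*5 = 5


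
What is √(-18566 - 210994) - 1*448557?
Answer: -448557 + 2*I*√57390 ≈ -4.4856e+5 + 479.12*I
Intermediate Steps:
√(-18566 - 210994) - 1*448557 = √(-229560) - 448557 = 2*I*√57390 - 448557 = -448557 + 2*I*√57390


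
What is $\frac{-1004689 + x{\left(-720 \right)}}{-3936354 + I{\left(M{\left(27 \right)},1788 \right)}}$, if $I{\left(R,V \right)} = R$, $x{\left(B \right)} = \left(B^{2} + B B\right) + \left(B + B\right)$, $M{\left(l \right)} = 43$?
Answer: $- \frac{30671}{3936311} \approx -0.0077918$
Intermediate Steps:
$x{\left(B \right)} = 2 B + 2 B^{2}$ ($x{\left(B \right)} = \left(B^{2} + B^{2}\right) + 2 B = 2 B^{2} + 2 B = 2 B + 2 B^{2}$)
$\frac{-1004689 + x{\left(-720 \right)}}{-3936354 + I{\left(M{\left(27 \right)},1788 \right)}} = \frac{-1004689 + 2 \left(-720\right) \left(1 - 720\right)}{-3936354 + 43} = \frac{-1004689 + 2 \left(-720\right) \left(-719\right)}{-3936311} = \left(-1004689 + 1035360\right) \left(- \frac{1}{3936311}\right) = 30671 \left(- \frac{1}{3936311}\right) = - \frac{30671}{3936311}$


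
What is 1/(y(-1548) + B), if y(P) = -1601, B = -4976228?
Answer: -1/4977829 ≈ -2.0089e-7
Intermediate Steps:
1/(y(-1548) + B) = 1/(-1601 - 4976228) = 1/(-4977829) = -1/4977829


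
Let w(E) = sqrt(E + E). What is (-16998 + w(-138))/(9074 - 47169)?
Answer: 16998/38095 - 2*I*sqrt(69)/38095 ≈ 0.4462 - 0.0004361*I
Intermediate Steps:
w(E) = sqrt(2)*sqrt(E) (w(E) = sqrt(2*E) = sqrt(2)*sqrt(E))
(-16998 + w(-138))/(9074 - 47169) = (-16998 + sqrt(2)*sqrt(-138))/(9074 - 47169) = (-16998 + sqrt(2)*(I*sqrt(138)))/(-38095) = (-16998 + 2*I*sqrt(69))*(-1/38095) = 16998/38095 - 2*I*sqrt(69)/38095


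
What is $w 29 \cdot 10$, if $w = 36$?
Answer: $10440$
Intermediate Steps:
$w 29 \cdot 10 = 36 \cdot 29 \cdot 10 = 1044 \cdot 10 = 10440$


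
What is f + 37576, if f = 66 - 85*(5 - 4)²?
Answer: 37557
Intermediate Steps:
f = -19 (f = 66 - 85*1² = 66 - 85*1 = 66 - 85 = -19)
f + 37576 = -19 + 37576 = 37557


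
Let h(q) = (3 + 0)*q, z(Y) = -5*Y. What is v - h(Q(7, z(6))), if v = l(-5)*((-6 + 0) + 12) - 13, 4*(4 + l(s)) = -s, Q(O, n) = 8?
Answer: -107/2 ≈ -53.500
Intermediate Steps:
l(s) = -4 - s/4 (l(s) = -4 + (-s)/4 = -4 - s/4)
h(q) = 3*q
v = -59/2 (v = (-4 - ¼*(-5))*((-6 + 0) + 12) - 13 = (-4 + 5/4)*(-6 + 12) - 13 = -11/4*6 - 13 = -33/2 - 13 = -59/2 ≈ -29.500)
v - h(Q(7, z(6))) = -59/2 - 3*8 = -59/2 - 1*24 = -59/2 - 24 = -107/2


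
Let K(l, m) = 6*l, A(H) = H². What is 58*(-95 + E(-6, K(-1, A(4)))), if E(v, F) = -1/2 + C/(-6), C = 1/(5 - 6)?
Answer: -16588/3 ≈ -5529.3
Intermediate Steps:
C = -1 (C = 1/(-1) = -1)
E(v, F) = -⅓ (E(v, F) = -1/2 - 1/(-6) = -1*½ - 1*(-⅙) = -½ + ⅙ = -⅓)
58*(-95 + E(-6, K(-1, A(4)))) = 58*(-95 - ⅓) = 58*(-286/3) = -16588/3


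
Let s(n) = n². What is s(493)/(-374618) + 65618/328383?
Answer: -55231475843/123018182694 ≈ -0.44897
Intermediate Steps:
s(493)/(-374618) + 65618/328383 = 493²/(-374618) + 65618/328383 = 243049*(-1/374618) + 65618*(1/328383) = -243049/374618 + 65618/328383 = -55231475843/123018182694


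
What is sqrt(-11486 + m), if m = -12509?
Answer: I*sqrt(23995) ≈ 154.9*I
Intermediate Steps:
sqrt(-11486 + m) = sqrt(-11486 - 12509) = sqrt(-23995) = I*sqrt(23995)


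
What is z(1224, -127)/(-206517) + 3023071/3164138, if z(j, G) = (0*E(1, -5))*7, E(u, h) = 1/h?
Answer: 3023071/3164138 ≈ 0.95542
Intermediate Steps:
z(j, G) = 0 (z(j, G) = (0/(-5))*7 = (0*(-1/5))*7 = 0*7 = 0)
z(1224, -127)/(-206517) + 3023071/3164138 = 0/(-206517) + 3023071/3164138 = 0*(-1/206517) + 3023071*(1/3164138) = 0 + 3023071/3164138 = 3023071/3164138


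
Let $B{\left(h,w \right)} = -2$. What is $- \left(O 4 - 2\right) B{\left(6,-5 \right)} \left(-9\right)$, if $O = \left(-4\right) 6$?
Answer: $1764$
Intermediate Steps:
$O = -24$
$- \left(O 4 - 2\right) B{\left(6,-5 \right)} \left(-9\right) = - \left(\left(-24\right) 4 - 2\right) \left(-2\right) \left(-9\right) = - \left(-96 - 2\right) \left(-2\right) \left(-9\right) = - \left(-98\right) \left(-2\right) \left(-9\right) = - 196 \left(-9\right) = \left(-1\right) \left(-1764\right) = 1764$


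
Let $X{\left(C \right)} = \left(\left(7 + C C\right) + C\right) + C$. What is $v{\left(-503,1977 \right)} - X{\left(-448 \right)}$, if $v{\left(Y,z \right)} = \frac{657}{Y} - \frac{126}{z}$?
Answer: $- \frac{66234530844}{331477} \approx -1.9982 \cdot 10^{5}$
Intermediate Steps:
$X{\left(C \right)} = 7 + C^{2} + 2 C$ ($X{\left(C \right)} = \left(\left(7 + C^{2}\right) + C\right) + C = \left(7 + C + C^{2}\right) + C = 7 + C^{2} + 2 C$)
$v{\left(Y,z \right)} = - \frac{126}{z} + \frac{657}{Y}$
$v{\left(-503,1977 \right)} - X{\left(-448 \right)} = \left(- \frac{126}{1977} + \frac{657}{-503}\right) - \left(7 + \left(-448\right)^{2} + 2 \left(-448\right)\right) = \left(\left(-126\right) \frac{1}{1977} + 657 \left(- \frac{1}{503}\right)\right) - \left(7 + 200704 - 896\right) = \left(- \frac{42}{659} - \frac{657}{503}\right) - 199815 = - \frac{454089}{331477} - 199815 = - \frac{66234530844}{331477}$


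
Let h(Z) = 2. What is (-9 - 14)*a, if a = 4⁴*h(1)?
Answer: -11776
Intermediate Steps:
a = 512 (a = 4⁴*2 = 256*2 = 512)
(-9 - 14)*a = (-9 - 14)*512 = -23*512 = -11776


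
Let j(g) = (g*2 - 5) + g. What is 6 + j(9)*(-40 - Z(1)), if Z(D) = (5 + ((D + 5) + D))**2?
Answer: -4042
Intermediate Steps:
Z(D) = (10 + 2*D)**2 (Z(D) = (5 + ((5 + D) + D))**2 = (5 + (5 + 2*D))**2 = (10 + 2*D)**2)
j(g) = -5 + 3*g (j(g) = (2*g - 5) + g = (-5 + 2*g) + g = -5 + 3*g)
6 + j(9)*(-40 - Z(1)) = 6 + (-5 + 3*9)*(-40 - 4*(5 + 1)**2) = 6 + (-5 + 27)*(-40 - 4*6**2) = 6 + 22*(-40 - 4*36) = 6 + 22*(-40 - 1*144) = 6 + 22*(-40 - 144) = 6 + 22*(-184) = 6 - 4048 = -4042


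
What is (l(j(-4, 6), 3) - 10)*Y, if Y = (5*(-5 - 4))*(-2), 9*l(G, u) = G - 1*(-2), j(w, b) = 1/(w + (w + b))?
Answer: -885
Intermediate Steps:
j(w, b) = 1/(b + 2*w) (j(w, b) = 1/(w + (b + w)) = 1/(b + 2*w))
l(G, u) = 2/9 + G/9 (l(G, u) = (G - 1*(-2))/9 = (G + 2)/9 = (2 + G)/9 = 2/9 + G/9)
Y = 90 (Y = (5*(-9))*(-2) = -45*(-2) = 90)
(l(j(-4, 6), 3) - 10)*Y = ((2/9 + 1/(9*(6 + 2*(-4)))) - 10)*90 = ((2/9 + 1/(9*(6 - 8))) - 10)*90 = ((2/9 + (⅑)/(-2)) - 10)*90 = ((2/9 + (⅑)*(-½)) - 10)*90 = ((2/9 - 1/18) - 10)*90 = (⅙ - 10)*90 = -59/6*90 = -885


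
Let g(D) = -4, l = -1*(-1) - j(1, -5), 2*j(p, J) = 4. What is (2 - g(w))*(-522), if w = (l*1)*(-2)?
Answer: -3132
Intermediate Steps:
j(p, J) = 2 (j(p, J) = (½)*4 = 2)
l = -1 (l = -1*(-1) - 1*2 = 1 - 2 = -1)
w = 2 (w = -1*1*(-2) = -1*(-2) = 2)
(2 - g(w))*(-522) = (2 - 1*(-4))*(-522) = (2 + 4)*(-522) = 6*(-522) = -3132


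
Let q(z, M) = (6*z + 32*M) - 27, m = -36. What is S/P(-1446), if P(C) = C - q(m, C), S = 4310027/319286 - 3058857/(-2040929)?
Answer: 888464482835/2669887792285626 ≈ 0.00033277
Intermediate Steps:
S = 888464482835/59240005154 (S = 4310027*(1/319286) - 3058857*(-1/2040929) = 4310027/319286 + 3058857/2040929 = 888464482835/59240005154 ≈ 14.998)
q(z, M) = -27 + 6*z + 32*M
P(C) = 243 - 31*C (P(C) = C - (-27 + 6*(-36) + 32*C) = C - (-27 - 216 + 32*C) = C - (-243 + 32*C) = C + (243 - 32*C) = 243 - 31*C)
S/P(-1446) = 888464482835/(59240005154*(243 - 31*(-1446))) = 888464482835/(59240005154*(243 + 44826)) = (888464482835/59240005154)/45069 = (888464482835/59240005154)*(1/45069) = 888464482835/2669887792285626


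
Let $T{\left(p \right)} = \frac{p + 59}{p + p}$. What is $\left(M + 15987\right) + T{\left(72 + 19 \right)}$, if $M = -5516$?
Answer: $\frac{952936}{91} \approx 10472.0$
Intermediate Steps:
$T{\left(p \right)} = \frac{59 + p}{2 p}$
$\left(M + 15987\right) + T{\left(72 + 19 \right)} = \left(-5516 + 15987\right) + \frac{59 + \left(72 + 19\right)}{2 \left(72 + 19\right)} = 10471 + \frac{59 + 91}{2 \cdot 91} = 10471 + \frac{1}{2} \cdot \frac{1}{91} \cdot 150 = 10471 + \frac{75}{91} = \frac{952936}{91}$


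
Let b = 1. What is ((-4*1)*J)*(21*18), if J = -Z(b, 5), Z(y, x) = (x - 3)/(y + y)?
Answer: 1512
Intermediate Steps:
Z(y, x) = (-3 + x)/(2*y) (Z(y, x) = (-3 + x)/((2*y)) = (-3 + x)*(1/(2*y)) = (-3 + x)/(2*y))
J = -1 (J = -(-3 + 5)/(2*1) = -2/2 = -1*1 = -1)
((-4*1)*J)*(21*18) = (-4*1*(-1))*(21*18) = -4*(-1)*378 = 4*378 = 1512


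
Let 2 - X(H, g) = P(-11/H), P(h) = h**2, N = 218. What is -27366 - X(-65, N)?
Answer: -115629679/4225 ≈ -27368.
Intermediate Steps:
X(H, g) = 2 - 121/H**2 (X(H, g) = 2 - (-11/H)**2 = 2 - 121/H**2)
-27366 - X(-65, N) = -27366 - (2 - 121/(-65)**2) = -27366 - (2 - 121*1/4225) = -27366 - (2 - 121/4225) = -27366 - 1*8329/4225 = -27366 - 8329/4225 = -115629679/4225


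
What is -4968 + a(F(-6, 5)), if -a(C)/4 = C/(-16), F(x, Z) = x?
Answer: -9939/2 ≈ -4969.5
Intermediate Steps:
a(C) = C/4 (a(C) = -4*C/(-16) = -4*C*(-1)/16 = -(-1)*C/4 = C/4)
-4968 + a(F(-6, 5)) = -4968 + (¼)*(-6) = -4968 - 3/2 = -9939/2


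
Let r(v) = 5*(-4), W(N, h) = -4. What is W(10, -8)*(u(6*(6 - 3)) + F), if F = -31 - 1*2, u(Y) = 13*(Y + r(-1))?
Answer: 236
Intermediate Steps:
r(v) = -20
u(Y) = -260 + 13*Y (u(Y) = 13*(Y - 20) = 13*(-20 + Y) = -260 + 13*Y)
F = -33 (F = -31 - 2 = -33)
W(10, -8)*(u(6*(6 - 3)) + F) = -4*((-260 + 13*(6*(6 - 3))) - 33) = -4*((-260 + 13*(6*3)) - 33) = -4*((-260 + 13*18) - 33) = -4*((-260 + 234) - 33) = -4*(-26 - 33) = -4*(-59) = 236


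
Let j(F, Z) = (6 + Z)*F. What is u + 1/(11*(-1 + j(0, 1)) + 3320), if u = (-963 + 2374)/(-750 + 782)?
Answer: 4669031/105888 ≈ 44.094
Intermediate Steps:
j(F, Z) = F*(6 + Z)
u = 1411/32 ≈ 44.094
u + 1/(11*(-1 + j(0, 1)) + 3320) = 1411/32 + 1/(11*(-1 + 0*(6 + 1)) + 3320) = 1411/32 + 1/(11*(-1 + 0*7) + 3320) = 1411/32 + 1/(11*(-1 + 0) + 3320) = 1411/32 + 1/(11*(-1) + 3320) = 1411/32 + 1/(-11 + 3320) = 1411/32 + 1/3309 = 4669031/105888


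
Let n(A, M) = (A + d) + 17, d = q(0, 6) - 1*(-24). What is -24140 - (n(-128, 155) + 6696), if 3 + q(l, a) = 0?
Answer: -30746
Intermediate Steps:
q(l, a) = -3 (q(l, a) = -3 + 0 = -3)
d = 21 (d = -3 - 1*(-24) = -3 + 24 = 21)
n(A, M) = 38 + A (n(A, M) = (A + 21) + 17 = (21 + A) + 17 = 38 + A)
-24140 - (n(-128, 155) + 6696) = -24140 - ((38 - 128) + 6696) = -24140 - (-90 + 6696) = -24140 - 1*6606 = -24140 - 6606 = -30746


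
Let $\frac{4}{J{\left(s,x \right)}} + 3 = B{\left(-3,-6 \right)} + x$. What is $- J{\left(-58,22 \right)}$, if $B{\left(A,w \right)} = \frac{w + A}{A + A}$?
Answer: $- \frac{8}{41} \approx -0.19512$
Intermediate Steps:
$B{\left(A,w \right)} = \frac{A + w}{2 A}$
$J{\left(s,x \right)} = \frac{4}{- \frac{3}{2} + x}$ ($J{\left(s,x \right)} = \frac{4}{-3 + \left(\frac{-3 - 6}{2 \left(-3\right)} + x\right)} = \frac{4}{-3 + \left(\frac{1}{2} \left(- \frac{1}{3}\right) \left(-9\right) + x\right)} = \frac{4}{-3 + \left(\frac{3}{2} + x\right)} = \frac{4}{- \frac{3}{2} + x}$)
$- J{\left(-58,22 \right)} = - \frac{8}{-3 + 2 \cdot 22} = - \frac{8}{-3 + 44} = - \frac{8}{41}$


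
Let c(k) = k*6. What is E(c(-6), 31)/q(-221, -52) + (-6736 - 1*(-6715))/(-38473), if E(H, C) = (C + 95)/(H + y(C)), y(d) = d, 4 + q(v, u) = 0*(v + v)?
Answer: 2424009/384730 ≈ 6.3005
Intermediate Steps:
q(v, u) = -4 (q(v, u) = -4 + 0*(v + v) = -4 + 0*(2*v) = -4 + 0 = -4)
c(k) = 6*k
E(H, C) = (95 + C)/(C + H) (E(H, C) = (C + 95)/(H + C) = (95 + C)/(C + H))
E(c(-6), 31)/q(-221, -52) + (-6736 - 1*(-6715))/(-38473) = ((95 + 31)/(31 + 6*(-6)))/(-4) + (-6736 - 1*(-6715))/(-38473) = (126/(31 - 36))*(-¼) + (-6736 + 6715)*(-1/38473) = (126/(-5))*(-¼) - 21*(-1/38473) = -⅕*126*(-¼) + 21/38473 = -126/5*(-¼) + 21/38473 = 63/10 + 21/38473 = 2424009/384730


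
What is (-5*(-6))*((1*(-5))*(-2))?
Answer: 300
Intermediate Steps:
(-5*(-6))*((1*(-5))*(-2)) = 30*(-5*(-2)) = 30*10 = 300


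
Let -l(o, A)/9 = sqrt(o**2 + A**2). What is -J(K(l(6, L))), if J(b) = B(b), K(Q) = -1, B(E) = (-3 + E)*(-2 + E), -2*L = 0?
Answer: -12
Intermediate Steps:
L = 0 (L = -1/2*0 = 0)
l(o, A) = -9*sqrt(A**2 + o**2) (l(o, A) = -9*sqrt(o**2 + A**2) = -9*sqrt(A**2 + o**2))
J(b) = 6 + b**2 - 5*b
-J(K(l(6, L))) = -(6 + (-1)**2 - 5*(-1)) = -(6 + 1 + 5) = -1*12 = -12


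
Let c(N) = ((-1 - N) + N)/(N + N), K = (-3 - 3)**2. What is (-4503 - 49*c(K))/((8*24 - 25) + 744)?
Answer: -324167/65592 ≈ -4.9422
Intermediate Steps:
K = 36 (K = (-6)**2 = 36)
c(N) = -1/(2*N)
(-4503 - 49*c(K))/((8*24 - 25) + 744) = (-4503 - (-49)/(2*36))/((8*24 - 25) + 744) = (-4503 - (-49)/(2*36))/((192 - 25) + 744) = (-4503 - 49*(-1/72))/(167 + 744) = (-4503 + 49/72)/911 = -324167/72*1/911 = -324167/65592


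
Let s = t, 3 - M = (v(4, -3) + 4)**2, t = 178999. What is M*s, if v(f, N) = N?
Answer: 357998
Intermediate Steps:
M = 2 (M = 3 - (-3 + 4)**2 = 3 - 1*1**2 = 3 - 1*1 = 3 - 1 = 2)
s = 178999
M*s = 2*178999 = 357998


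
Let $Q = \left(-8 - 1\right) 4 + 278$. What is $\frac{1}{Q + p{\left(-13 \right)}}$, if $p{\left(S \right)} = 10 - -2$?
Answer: $\frac{1}{254} \approx 0.003937$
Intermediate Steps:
$Q = 242$ ($Q = \left(-9\right) 4 + 278 = -36 + 278 = 242$)
$p{\left(S \right)} = 12$ ($p{\left(S \right)} = 10 + 2 = 12$)
$\frac{1}{Q + p{\left(-13 \right)}} = \frac{1}{242 + 12} = \frac{1}{254}$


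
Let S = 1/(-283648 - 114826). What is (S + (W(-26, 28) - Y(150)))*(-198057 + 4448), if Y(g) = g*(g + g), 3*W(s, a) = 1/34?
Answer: 88527485902133863/10161087 ≈ 8.7124e+9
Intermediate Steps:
W(s, a) = 1/102 (W(s, a) = (⅓)/34 = (⅓)*(1/34) = 1/102)
S = -1/398474 (S = 1/(-398474) = -1/398474 ≈ -2.5096e-6)
Y(g) = 2*g² (Y(g) = g*(2*g) = 2*g²)
(S + (W(-26, 28) - Y(150)))*(-198057 + 4448) = (-1/398474 + (1/102 - 2*150²))*(-198057 + 4448) = (-1/398474 + (1/102 - 2*22500))*(-193609) = (-1/398474 + (1/102 - 1*45000))*(-193609) = (-1/398474 + (1/102 - 45000))*(-193609) = (-1/398474 - 4589999/102)*(-193609) = -457248815407/10161087*(-193609) = 88527485902133863/10161087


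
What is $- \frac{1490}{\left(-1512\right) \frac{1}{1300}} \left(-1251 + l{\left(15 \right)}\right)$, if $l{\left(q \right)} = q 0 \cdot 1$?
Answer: $- \frac{33655375}{21} \approx -1.6026 \cdot 10^{6}$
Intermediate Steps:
$l{\left(q \right)} = 0$ ($l{\left(q \right)} = 0 \cdot 1 = 0$)
$- \frac{1490}{\left(-1512\right) \frac{1}{1300}} \left(-1251 + l{\left(15 \right)}\right) = - \frac{1490}{\left(-1512\right) \frac{1}{1300}} \left(-1251 + 0\right) = - \frac{1490}{\left(-1512\right) \frac{1}{1300}} \left(-1251\right) = - \frac{1490}{- \frac{378}{325}} \left(-1251\right) = \left(-1490\right) \left(- \frac{325}{378}\right) \left(-1251\right) = \frac{242125}{189} \left(-1251\right) = - \frac{33655375}{21}$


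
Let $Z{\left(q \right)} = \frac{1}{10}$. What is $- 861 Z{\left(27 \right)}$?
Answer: $- \frac{861}{10} \approx -86.1$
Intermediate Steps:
$Z{\left(q \right)} = \frac{1}{10}$
$- 861 Z{\left(27 \right)} = \left(-861\right) \frac{1}{10} = - \frac{861}{10}$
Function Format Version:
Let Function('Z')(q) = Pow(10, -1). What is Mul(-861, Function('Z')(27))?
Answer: Rational(-861, 10) ≈ -86.100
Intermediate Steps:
Function('Z')(q) = Rational(1, 10)
Mul(-861, Function('Z')(27)) = Mul(-861, Rational(1, 10)) = Rational(-861, 10)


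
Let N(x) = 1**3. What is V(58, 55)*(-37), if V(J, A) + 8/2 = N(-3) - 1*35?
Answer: 1406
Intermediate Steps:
N(x) = 1
V(J, A) = -38 (V(J, A) = -4 + (1 - 1*35) = -4 + (1 - 35) = -4 - 34 = -38)
V(58, 55)*(-37) = -38*(-37) = 1406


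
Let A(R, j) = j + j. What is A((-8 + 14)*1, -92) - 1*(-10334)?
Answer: 10150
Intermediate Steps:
A(R, j) = 2*j
A((-8 + 14)*1, -92) - 1*(-10334) = 2*(-92) - 1*(-10334) = -184 + 10334 = 10150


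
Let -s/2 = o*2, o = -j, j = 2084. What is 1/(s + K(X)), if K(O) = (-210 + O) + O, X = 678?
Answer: 1/9482 ≈ 0.00010546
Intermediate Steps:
o = -2084 (o = -1*2084 = -2084)
K(O) = -210 + 2*O
s = 8336 (s = -(-4168)*2 = -2*(-4168) = 8336)
1/(s + K(X)) = 1/(8336 + (-210 + 2*678)) = 1/(8336 + (-210 + 1356)) = 1/(8336 + 1146) = 1/9482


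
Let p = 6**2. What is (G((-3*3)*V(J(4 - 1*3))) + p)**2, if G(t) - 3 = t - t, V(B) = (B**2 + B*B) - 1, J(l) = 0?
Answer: 1521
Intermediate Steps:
V(B) = -1 + 2*B**2 (V(B) = (B**2 + B**2) - 1 = 2*B**2 - 1 = -1 + 2*B**2)
G(t) = 3 (G(t) = 3 + (t - t) = 3 + 0 = 3)
p = 36
(G((-3*3)*V(J(4 - 1*3))) + p)**2 = (3 + 36)**2 = 39**2 = 1521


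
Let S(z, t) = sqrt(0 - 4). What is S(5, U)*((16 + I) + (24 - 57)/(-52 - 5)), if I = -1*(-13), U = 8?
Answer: 1124*I/19 ≈ 59.158*I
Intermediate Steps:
S(z, t) = 2*I (S(z, t) = sqrt(-4) = 2*I)
I = 13
S(5, U)*((16 + I) + (24 - 57)/(-52 - 5)) = (2*I)*((16 + 13) + (24 - 57)/(-52 - 5)) = (2*I)*(29 - 33/(-57)) = (2*I)*(29 - 33*(-1/57)) = (2*I)*(29 + 11/19) = (2*I)*(562/19) = 1124*I/19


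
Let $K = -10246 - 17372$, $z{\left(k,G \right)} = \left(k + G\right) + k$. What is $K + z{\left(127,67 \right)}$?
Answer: $-27297$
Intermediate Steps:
$z{\left(k,G \right)} = G + 2 k$ ($z{\left(k,G \right)} = \left(G + k\right) + k = G + 2 k$)
$K = -27618$
$K + z{\left(127,67 \right)} = -27618 + \left(67 + 2 \cdot 127\right) = -27618 + \left(67 + 254\right) = -27618 + 321 = -27297$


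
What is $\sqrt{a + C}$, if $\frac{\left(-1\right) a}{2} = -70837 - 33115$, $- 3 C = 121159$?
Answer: $\frac{\sqrt{1507659}}{3} \approx 409.29$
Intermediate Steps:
$C = - \frac{121159}{3}$ ($C = \left(- \frac{1}{3}\right) 121159 = - \frac{121159}{3} \approx -40386.0$)
$a = 207904$ ($a = - 2 \left(-70837 - 33115\right) = \left(-2\right) \left(-103952\right) = 207904$)
$\sqrt{a + C} = \sqrt{207904 - \frac{121159}{3}} = \sqrt{\frac{502553}{3}} = \frac{\sqrt{1507659}}{3}$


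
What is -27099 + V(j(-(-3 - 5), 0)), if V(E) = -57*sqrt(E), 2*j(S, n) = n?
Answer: -27099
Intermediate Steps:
j(S, n) = n/2
-27099 + V(j(-(-3 - 5), 0)) = -27099 - 57*sqrt((1/2)*0) = -27099 - 57*sqrt(0) = -27099 - 57*0 = -27099 + 0 = -27099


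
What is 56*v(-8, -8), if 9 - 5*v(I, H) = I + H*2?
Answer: 1848/5 ≈ 369.60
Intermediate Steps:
v(I, H) = 9/5 - 2*H/5 - I/5 (v(I, H) = 9/5 - (I + H*2)/5 = 9/5 - (I + 2*H)/5 = 9/5 + (-2*H/5 - I/5) = 9/5 - 2*H/5 - I/5)
56*v(-8, -8) = 56*(9/5 - 2/5*(-8) - 1/5*(-8)) = 56*(9/5 + 16/5 + 8/5) = 56*(33/5) = 1848/5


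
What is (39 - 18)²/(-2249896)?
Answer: -441/2249896 ≈ -0.00019601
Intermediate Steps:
(39 - 18)²/(-2249896) = 21²*(-1/2249896) = 441*(-1/2249896) = -441/2249896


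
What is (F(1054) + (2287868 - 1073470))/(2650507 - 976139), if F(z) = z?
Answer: 303863/418592 ≈ 0.72592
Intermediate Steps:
(F(1054) + (2287868 - 1073470))/(2650507 - 976139) = (1054 + (2287868 - 1073470))/(2650507 - 976139) = (1054 + 1214398)/1674368 = 1215452*(1/1674368) = 303863/418592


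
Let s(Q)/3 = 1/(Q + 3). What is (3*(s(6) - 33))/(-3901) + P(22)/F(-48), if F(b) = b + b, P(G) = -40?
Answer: 20681/46812 ≈ 0.44179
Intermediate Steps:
F(b) = 2*b
s(Q) = 3/(3 + Q) (s(Q) = 3/(Q + 3) = 3/(3 + Q))
(3*(s(6) - 33))/(-3901) + P(22)/F(-48) = (3*(3/(3 + 6) - 33))/(-3901) - 40/(2*(-48)) = (3*(3/9 - 33))*(-1/3901) - 40/(-96) = (3*(3*(⅑) - 33))*(-1/3901) - 40*(-1/96) = (3*(⅓ - 33))*(-1/3901) + 5/12 = (3*(-98/3))*(-1/3901) + 5/12 = -98*(-1/3901) + 5/12 = 98/3901 + 5/12 = 20681/46812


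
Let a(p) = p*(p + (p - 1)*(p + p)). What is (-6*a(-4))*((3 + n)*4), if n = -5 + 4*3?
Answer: 34560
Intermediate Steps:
a(p) = p*(p + 2*p*(-1 + p)) (a(p) = p*(p + (-1 + p)*(2*p)) = p*(p + 2*p*(-1 + p)))
n = 7 (n = -5 + 12 = 7)
(-6*a(-4))*((3 + n)*4) = (-6*(-4)**2*(-1 + 2*(-4)))*((3 + 7)*4) = (-96*(-1 - 8))*(10*4) = -96*(-9)*40 = -6*(-144)*40 = 864*40 = 34560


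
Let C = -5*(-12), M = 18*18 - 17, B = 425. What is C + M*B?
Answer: 130535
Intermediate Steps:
M = 307 (M = 324 - 17 = 307)
C = 60
C + M*B = 60 + 307*425 = 60 + 130475 = 130535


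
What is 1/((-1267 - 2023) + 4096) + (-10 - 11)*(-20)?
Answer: 338521/806 ≈ 420.00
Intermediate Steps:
1/((-1267 - 2023) + 4096) + (-10 - 11)*(-20) = 1/(-3290 + 4096) - 21*(-20) = 1/806 + 420 = 338521/806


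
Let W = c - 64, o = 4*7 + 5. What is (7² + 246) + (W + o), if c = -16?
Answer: 248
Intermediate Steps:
o = 33 (o = 28 + 5 = 33)
W = -80 (W = -16 - 64 = -80)
(7² + 246) + (W + o) = (7² + 246) + (-80 + 33) = (49 + 246) - 47 = 295 - 47 = 248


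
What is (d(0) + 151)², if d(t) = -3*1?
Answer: 21904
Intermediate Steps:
d(t) = -3
(d(0) + 151)² = (-3 + 151)² = 148² = 21904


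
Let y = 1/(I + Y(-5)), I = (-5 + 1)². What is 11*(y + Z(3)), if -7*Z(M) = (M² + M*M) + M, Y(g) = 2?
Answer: -583/18 ≈ -32.389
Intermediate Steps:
I = 16 (I = (-4)² = 16)
Z(M) = -2*M²/7 - M/7 (Z(M) = -((M² + M*M) + M)/7 = -((M² + M²) + M)/7 = -(2*M² + M)/7 = -(M + 2*M²)/7 = -2*M²/7 - M/7)
y = 1/18 (y = 1/(16 + 2) = 1/18 ≈ 0.055556)
11*(y + Z(3)) = 11*(1/18 - ⅐*3*(1 + 2*3)) = 11*(1/18 - ⅐*3*(1 + 6)) = 11*(1/18 - ⅐*3*7) = 11*(1/18 - 3) = 11*(-53/18) = -583/18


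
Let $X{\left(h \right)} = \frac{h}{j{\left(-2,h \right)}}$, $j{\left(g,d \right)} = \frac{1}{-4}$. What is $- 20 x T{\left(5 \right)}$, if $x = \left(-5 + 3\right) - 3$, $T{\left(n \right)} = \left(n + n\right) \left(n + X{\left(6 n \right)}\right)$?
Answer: $-115000$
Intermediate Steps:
$j{\left(g,d \right)} = - \frac{1}{4}$
$X{\left(h \right)} = - 4 h$ ($X{\left(h \right)} = \frac{h}{- \frac{1}{4}} = h \left(-4\right) = - 4 h$)
$T{\left(n \right)} = - 46 n^{2}$ ($T{\left(n \right)} = \left(n + n\right) \left(n - 4 \cdot 6 n\right) = 2 n \left(n - 24 n\right) = 2 n \left(- 23 n\right) = - 46 n^{2}$)
$x = -5$ ($x = -2 - 3 = -5$)
$- 20 x T{\left(5 \right)} = \left(-20\right) \left(-5\right) \left(- 46 \cdot 5^{2}\right) = 100 \left(\left(-46\right) 25\right) = 100 \left(-1150\right) = -115000$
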